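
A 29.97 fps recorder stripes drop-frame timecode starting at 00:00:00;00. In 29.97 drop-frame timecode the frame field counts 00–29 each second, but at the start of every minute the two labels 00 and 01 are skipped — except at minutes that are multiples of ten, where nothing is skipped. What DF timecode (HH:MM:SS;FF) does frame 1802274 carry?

16:42:15;28

Each 10-minute DF block holds 10 × 60 × 30 − 9 × 2 = 17982 frames. 1802274 ÷ 17982 → 100 full blocks, remainder 4074.
Within the partial block the first minute is 1800 frames and each further minute 1798, so 2 further minute boundaries passed. Total skipped labels = 18 × 100 + 2 × 2 = 1804.
Non-drop label index = 1802274 + 1804 = 1804078; at 30 labels/s that is 16:42:15:28, i.e. DF 16:42:15;28.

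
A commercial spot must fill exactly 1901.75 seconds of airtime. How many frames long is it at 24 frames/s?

45642 frames

Frames = 1901.75 × 24 = 45642.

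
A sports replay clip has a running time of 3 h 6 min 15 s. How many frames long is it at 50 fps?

3 h 6 min 15 s = 11175 s.
Frames = 11175 × 50 = 558750.

558750 frames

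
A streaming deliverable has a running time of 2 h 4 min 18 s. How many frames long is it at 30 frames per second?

2 h 4 min 18 s = 7458 s.
Frames = 7458 × 30 = 223740.

223740 frames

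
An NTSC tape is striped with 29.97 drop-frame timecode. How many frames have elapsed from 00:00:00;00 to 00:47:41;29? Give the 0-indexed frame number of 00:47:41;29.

85773

Complete 10-minute blocks: 4, each 17982 frames → 71928.
Remaining 7 whole minutes in the current block: 1800 + 6 × 1798 = 12588 frames.
Within the current minute: 41 × 30 + 29 − 2 = 1257 (labels ;00/;01 skipped at this minute). Total = 71928 + 12588 + 1257 = 85773.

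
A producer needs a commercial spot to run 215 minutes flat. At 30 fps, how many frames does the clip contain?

215 min = 12900 s.
Frames = 12900 × 30 = 387000.

387000 frames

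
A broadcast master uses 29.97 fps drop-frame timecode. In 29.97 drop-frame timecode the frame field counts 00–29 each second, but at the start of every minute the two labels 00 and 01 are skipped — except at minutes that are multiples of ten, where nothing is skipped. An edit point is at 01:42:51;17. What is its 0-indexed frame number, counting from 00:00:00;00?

As if non-drop at 30 labels/s: (1 × 3600 + 42 × 60 + 51) × 30 + 17 = 185147.
Minute boundaries passed: 102; those not divisible by 10: 102 − 10 = 92; dropped labels = 2 × 92 = 184.
Actual frame index = 185147 − 184 = 184963.

184963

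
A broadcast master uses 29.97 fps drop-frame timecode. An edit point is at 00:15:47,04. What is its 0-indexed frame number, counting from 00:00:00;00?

Complete 10-minute blocks: 1, each 17982 frames → 17982.
Remaining 5 whole minutes in the current block: 1800 + 4 × 1798 = 8992 frames.
Within the current minute: 47 × 30 + 4 − 2 = 1412 (labels ;00/;01 skipped at this minute). Total = 17982 + 8992 + 1412 = 28386.

28386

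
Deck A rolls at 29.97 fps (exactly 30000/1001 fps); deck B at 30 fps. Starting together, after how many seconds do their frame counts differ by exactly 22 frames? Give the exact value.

11011/15 seconds

The gap grows by |30 − 30000/1001| = 30/1001 frames per second.
Time for a 22-frame gap: 22 ÷ (30/1001) = 11011/15 s.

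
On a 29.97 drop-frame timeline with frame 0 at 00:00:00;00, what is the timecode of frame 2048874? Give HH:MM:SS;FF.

Each 10-minute DF block holds 10 × 60 × 30 − 9 × 2 = 17982 frames. 2048874 ÷ 17982 → 113 full blocks, remainder 16908.
Within the partial block the first minute is 1800 frames and each further minute 1798, so 9 further minute boundaries passed. Total skipped labels = 18 × 113 + 2 × 9 = 2052.
Non-drop label index = 2048874 + 2052 = 2050926; at 30 labels/s that is 18:59:24:06, i.e. DF 18:59:24;06.

18:59:24;06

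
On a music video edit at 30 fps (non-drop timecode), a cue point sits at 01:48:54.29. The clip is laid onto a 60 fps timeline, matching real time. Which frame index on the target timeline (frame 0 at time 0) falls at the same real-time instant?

frame 392098

Source frame index: (1×3600 + 48×60 + 54) × 30 + 29 = 196049.
Real time: 196049 / (30) = 196049/30 s.
Target frame: (196049/30) × (60) = 392098.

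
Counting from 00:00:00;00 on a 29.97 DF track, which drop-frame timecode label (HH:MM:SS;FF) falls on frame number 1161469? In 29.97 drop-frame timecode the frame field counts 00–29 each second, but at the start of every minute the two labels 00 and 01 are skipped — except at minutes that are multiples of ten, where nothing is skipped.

10:45:54;11

Ten DF minutes hold 17982 frames, so frame 1161469 lies in block 64 (frames 1150848–1168829) with 10621 frames into that block.
The block's first minute is 1800 frames and the rest 1798 each; 10621 frames reaches minute 5, so 64 × 18 + 5 × 2 = 1162 labels have been skipped so far.
Adding those back, label number 1161469 + 1162 = 1162631 at 30 labels/s is 38754 s + 11 f = 10 h 45 min 54 s frame 11, i.e. 10:45:54;11.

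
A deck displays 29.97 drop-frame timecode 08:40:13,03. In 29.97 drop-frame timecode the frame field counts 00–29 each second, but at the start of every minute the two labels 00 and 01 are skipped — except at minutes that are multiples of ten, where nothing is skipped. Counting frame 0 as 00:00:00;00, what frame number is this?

935457

Complete 10-minute blocks: 52, each 17982 frames → 935064.
Remaining 0 whole minutes in the current block: 0 frames.
Within the current minute: 13 × 30 + 3 = 393. Total = 935064 + 0 + 393 = 935457.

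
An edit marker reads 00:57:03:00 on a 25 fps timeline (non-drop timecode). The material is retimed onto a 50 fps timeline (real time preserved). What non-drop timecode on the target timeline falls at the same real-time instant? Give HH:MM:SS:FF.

Source frame index: (0×3600 + 57×60 + 3) × 25 + 0 = 85575.
Real time: 85575 / (25) = 3423 s.
Target frame: (3423) × (50) = 171150.
At 50 labels/s: frame 171150 → 00:57:03:00.

00:57:03:00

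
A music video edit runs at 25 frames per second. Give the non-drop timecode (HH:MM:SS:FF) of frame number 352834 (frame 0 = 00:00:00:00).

03:55:13:09

352834 ÷ 25 = 14113 full seconds, remainder 9 frames.
14113 s = 3 h 55 min 13 s.
Timecode: 03:55:13:09.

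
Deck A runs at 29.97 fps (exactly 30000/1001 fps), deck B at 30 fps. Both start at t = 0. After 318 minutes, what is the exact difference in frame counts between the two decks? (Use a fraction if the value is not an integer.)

318 min = 19080 s.
A emits 30000/1001 × 19080 = 572400000/1001 frames; B emits 30 × 19080 = 572400.
Difference = 572400/1001 frames (≈ 571.8282); B is ahead of A.

572400/1001 frames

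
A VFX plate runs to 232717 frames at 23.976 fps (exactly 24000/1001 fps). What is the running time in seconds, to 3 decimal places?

9706.238 seconds

Running time = 232717 × 1001/24000 = 232949717/24000 s ≈ 9706.238 s.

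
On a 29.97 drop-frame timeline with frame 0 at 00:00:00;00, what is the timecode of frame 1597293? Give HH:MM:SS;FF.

14:48:16;13

Each 10-minute DF block holds 10 × 60 × 30 − 9 × 2 = 17982 frames. 1597293 ÷ 17982 → 88 full blocks, remainder 14877.
Within the partial block the first minute is 1800 frames and each further minute 1798, so 8 further minute boundaries passed. Total skipped labels = 18 × 88 + 2 × 8 = 1600.
Non-drop label index = 1597293 + 1600 = 1598893; at 30 labels/s that is 14:48:16:13, i.e. DF 14:48:16;13.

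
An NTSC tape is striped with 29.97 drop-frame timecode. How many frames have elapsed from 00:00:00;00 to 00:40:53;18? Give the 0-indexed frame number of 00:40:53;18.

73536

Complete 10-minute blocks: 4, each 17982 frames → 71928.
Remaining 0 whole minutes in the current block: 0 frames.
Within the current minute: 53 × 30 + 18 = 1608. Total = 71928 + 0 + 1608 = 73536.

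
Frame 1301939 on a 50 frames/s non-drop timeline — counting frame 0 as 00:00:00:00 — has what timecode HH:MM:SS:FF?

1301939 ÷ 50 = 26038 full seconds, remainder 39 frames.
26038 s = 7 h 13 min 58 s.
Timecode: 07:13:58:39.

07:13:58:39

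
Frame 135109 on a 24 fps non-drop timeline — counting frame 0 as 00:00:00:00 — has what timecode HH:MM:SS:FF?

01:33:49:13

135109 ÷ 24 = 5629 full seconds, remainder 13 frames.
5629 s = 1 h 33 min 49 s.
Timecode: 01:33:49:13.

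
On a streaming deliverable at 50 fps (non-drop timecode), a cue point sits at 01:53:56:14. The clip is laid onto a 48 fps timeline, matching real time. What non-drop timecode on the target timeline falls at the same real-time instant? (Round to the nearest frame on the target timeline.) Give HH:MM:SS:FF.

01:53:56:13

Source frame index: (1×3600 + 53×60 + 56) × 50 + 14 = 341814.
Real time: 341814 / (50) = 170907/25 s.
Target frame: (170907/25) × (48) = 8203536/25 ≈ 328141.440 → 328141.
At 48 labels/s: frame 328141 → 01:53:56:13.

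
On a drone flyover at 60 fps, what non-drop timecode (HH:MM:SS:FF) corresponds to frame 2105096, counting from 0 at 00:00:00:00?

09:44:44:56

2105096 ÷ 60 = 35084 full seconds, remainder 56 frames.
35084 s = 9 h 44 min 44 s.
Timecode: 09:44:44:56.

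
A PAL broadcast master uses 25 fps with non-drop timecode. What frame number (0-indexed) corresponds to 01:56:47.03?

Total seconds to the label: (1 × 3600 + 56 × 60 + 47) = 7007.
Frame index = 7007 × 25 + 3 = 175178.

175178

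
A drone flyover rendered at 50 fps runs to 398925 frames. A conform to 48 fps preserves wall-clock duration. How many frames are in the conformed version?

382968 frames

Target frames = source frames × (target rate / source rate) = 398925 × (48)/(50) = 398925 × 24/25 = 382968.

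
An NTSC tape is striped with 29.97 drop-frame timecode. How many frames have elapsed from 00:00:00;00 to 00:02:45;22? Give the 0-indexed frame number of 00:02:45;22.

4968

Complete 10-minute blocks: 0, each 17982 frames → 0.
Remaining 2 whole minutes in the current block: 1800 + 1 × 1798 = 3598 frames.
Within the current minute: 45 × 30 + 22 − 2 = 1370 (labels ;00/;01 skipped at this minute). Total = 0 + 3598 + 1370 = 4968.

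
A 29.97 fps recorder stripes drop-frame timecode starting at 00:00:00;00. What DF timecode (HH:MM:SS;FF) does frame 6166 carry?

00:03:25;22

Ten DF minutes hold 17982 frames, so frame 6166 lies in block 0 (frames 0–17981) with 6166 frames into that block.
The block's first minute is 1800 frames and the rest 1798 each; 6166 frames reaches minute 3, so 0 × 18 + 3 × 2 = 6 labels have been skipped so far.
Adding those back, label number 6166 + 6 = 6172 at 30 labels/s is 205 s + 22 f = 0 h 3 min 25 s frame 22, i.e. 00:03:25;22.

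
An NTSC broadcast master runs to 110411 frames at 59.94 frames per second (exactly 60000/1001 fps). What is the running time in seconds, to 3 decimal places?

1842.024 seconds

Running time = 110411 × 1001/60000 = 110521411/60000 s ≈ 1842.024 s.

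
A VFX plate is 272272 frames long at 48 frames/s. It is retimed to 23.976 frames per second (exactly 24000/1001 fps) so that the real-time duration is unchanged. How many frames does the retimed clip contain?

136000 frames

Target frames = source frames × (target rate / source rate) = 272272 × (24000/1001)/(48) = 272272 × 500/1001 = 136000.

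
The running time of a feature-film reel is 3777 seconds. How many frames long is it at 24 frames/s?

Frames = 3777 × 24 = 90648.

90648 frames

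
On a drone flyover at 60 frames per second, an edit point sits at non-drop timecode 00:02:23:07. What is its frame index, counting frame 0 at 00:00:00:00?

Total seconds to the label: (0 × 3600 + 2 × 60 + 23) = 143.
Frame index = 143 × 60 + 7 = 8587.

8587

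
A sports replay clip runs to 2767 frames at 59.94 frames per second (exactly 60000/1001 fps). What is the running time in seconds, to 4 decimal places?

46.1628 seconds

Running time = 2767 × 1001/60000 = 2769767/60000 s ≈ 46.1628 s.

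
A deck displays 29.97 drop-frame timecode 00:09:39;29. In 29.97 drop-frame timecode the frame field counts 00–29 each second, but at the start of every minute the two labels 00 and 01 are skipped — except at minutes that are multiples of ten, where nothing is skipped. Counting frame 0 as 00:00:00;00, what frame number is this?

Complete 10-minute blocks: 0, each 17982 frames → 0.
Remaining 9 whole minutes in the current block: 1800 + 8 × 1798 = 16184 frames.
Within the current minute: 39 × 30 + 29 − 2 = 1197 (labels ;00/;01 skipped at this minute). Total = 0 + 16184 + 1197 = 17381.

17381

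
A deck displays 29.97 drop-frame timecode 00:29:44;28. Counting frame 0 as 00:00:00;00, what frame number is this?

As if non-drop at 30 labels/s: (0 × 3600 + 29 × 60 + 44) × 30 + 28 = 53548.
Minute boundaries passed: 29; those not divisible by 10: 29 − 2 = 27; dropped labels = 2 × 27 = 54.
Actual frame index = 53548 − 54 = 53494.

53494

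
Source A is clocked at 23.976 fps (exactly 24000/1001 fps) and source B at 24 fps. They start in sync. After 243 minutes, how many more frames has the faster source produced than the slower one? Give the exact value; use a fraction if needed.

349920/1001 frames

243 min = 14580 s.
A emits 24000/1001 × 14580 = 349920000/1001 frames; B emits 24 × 14580 = 349920.
Difference = 349920/1001 frames (≈ 349.5704); B is ahead of A.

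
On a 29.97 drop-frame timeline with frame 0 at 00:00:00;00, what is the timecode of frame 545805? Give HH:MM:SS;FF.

Ten DF minutes hold 17982 frames, so frame 545805 lies in block 30 (frames 539460–557441) with 6345 frames into that block.
The block's first minute is 1800 frames and the rest 1798 each; 6345 frames reaches minute 3, so 30 × 18 + 3 × 2 = 546 labels have been skipped so far.
Adding those back, label number 545805 + 546 = 546351 at 30 labels/s is 18211 s + 21 f = 5 h 3 min 31 s frame 21, i.e. 05:03:31;21.

05:03:31;21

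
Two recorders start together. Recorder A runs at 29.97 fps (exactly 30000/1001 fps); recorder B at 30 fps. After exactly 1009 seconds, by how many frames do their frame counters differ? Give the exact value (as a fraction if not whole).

A emits 30000/1001 × 1009 = 30270000/1001 frames; B emits 30 × 1009 = 30270.
Difference = 30270/1001 frames (≈ 30.2398); B is ahead of A.

30270/1001 frames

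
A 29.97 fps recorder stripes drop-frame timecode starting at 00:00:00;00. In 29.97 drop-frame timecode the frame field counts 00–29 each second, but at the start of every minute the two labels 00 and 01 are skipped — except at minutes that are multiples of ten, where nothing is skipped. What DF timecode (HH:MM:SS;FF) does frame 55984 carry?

00:31:08;00

Ten DF minutes hold 17982 frames, so frame 55984 lies in block 3 (frames 53946–71927) with 2038 frames into that block.
The block's first minute is 1800 frames and the rest 1798 each; 2038 frames reaches minute 1, so 3 × 18 + 1 × 2 = 56 labels have been skipped so far.
Adding those back, label number 55984 + 56 = 56040 at 30 labels/s is 1868 s + 0 f = 0 h 31 min 8 s frame 0, i.e. 00:31:08;00.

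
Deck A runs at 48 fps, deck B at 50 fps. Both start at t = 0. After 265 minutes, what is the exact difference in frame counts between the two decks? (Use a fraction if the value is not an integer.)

265 min = 15900 s.
A emits 48 × 15900 = 763200 frames; B emits 50 × 15900 = 795000.
Difference = 31800 frames; B is ahead of A.

31800 frames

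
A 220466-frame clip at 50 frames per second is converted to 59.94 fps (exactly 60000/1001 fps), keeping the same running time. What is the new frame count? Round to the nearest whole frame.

Frames at target rate = 220466 × (60000/1001) / (50) = 264559200/1001 ≈ 264294.905.
Nearest whole frame: 264295.

264295 frames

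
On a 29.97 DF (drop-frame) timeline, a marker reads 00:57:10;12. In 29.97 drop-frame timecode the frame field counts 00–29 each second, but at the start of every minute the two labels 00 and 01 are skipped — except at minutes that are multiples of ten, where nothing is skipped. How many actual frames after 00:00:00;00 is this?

As if non-drop at 30 labels/s: (0 × 3600 + 57 × 60 + 10) × 30 + 12 = 102912.
Minute boundaries passed: 57; those not divisible by 10: 57 − 5 = 52; dropped labels = 2 × 52 = 104.
Actual frame index = 102912 − 104 = 102808.

102808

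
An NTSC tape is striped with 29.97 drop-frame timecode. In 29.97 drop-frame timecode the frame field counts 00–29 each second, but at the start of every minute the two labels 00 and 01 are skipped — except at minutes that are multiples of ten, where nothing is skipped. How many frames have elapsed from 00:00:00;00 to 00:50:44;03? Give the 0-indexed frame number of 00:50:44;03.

91233

Complete 10-minute blocks: 5, each 17982 frames → 89910.
Remaining 0 whole minutes in the current block: 0 frames.
Within the current minute: 44 × 30 + 3 = 1323. Total = 89910 + 0 + 1323 = 91233.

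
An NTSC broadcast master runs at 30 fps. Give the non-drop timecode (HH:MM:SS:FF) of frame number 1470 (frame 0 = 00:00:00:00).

00:00:49:00

1470 ÷ 30 = 49 full seconds, remainder 0 frames.
49 s = 0 h 0 min 49 s.
Timecode: 00:00:49:00.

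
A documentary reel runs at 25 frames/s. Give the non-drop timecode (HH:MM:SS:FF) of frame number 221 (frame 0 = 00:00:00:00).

00:00:08:21

221 ÷ 25 = 8 full seconds, remainder 21 frames.
8 s = 0 h 0 min 8 s.
Timecode: 00:00:08:21.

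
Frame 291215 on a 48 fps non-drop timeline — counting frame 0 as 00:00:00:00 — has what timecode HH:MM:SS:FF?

291215 ÷ 48 = 6066 full seconds, remainder 47 frames.
6066 s = 1 h 41 min 6 s.
Timecode: 01:41:06:47.

01:41:06:47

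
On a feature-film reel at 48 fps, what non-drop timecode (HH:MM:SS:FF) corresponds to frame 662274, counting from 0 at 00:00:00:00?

662274 ÷ 48 = 13797 full seconds, remainder 18 frames.
13797 s = 3 h 49 min 57 s.
Timecode: 03:49:57:18.

03:49:57:18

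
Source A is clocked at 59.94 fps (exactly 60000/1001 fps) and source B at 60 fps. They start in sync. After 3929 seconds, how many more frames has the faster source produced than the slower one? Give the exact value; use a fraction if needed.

A emits 60000/1001 × 3929 = 235740000/1001 frames; B emits 60 × 3929 = 235740.
Difference = 235740/1001 frames (≈ 235.5045); B is ahead of A.

235740/1001 frames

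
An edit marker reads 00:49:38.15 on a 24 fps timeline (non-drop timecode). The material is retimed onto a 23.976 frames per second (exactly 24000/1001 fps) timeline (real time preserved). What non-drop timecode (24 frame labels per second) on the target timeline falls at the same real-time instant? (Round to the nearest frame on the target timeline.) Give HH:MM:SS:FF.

Source frame index: (0×3600 + 49×60 + 38) × 24 + 15 = 71487.
Real time: 71487 / (24) = 23829/8 s.
Target frame: (23829/8) × (24000/1001) = 5499000/77 ≈ 71415.584 → 71416.
At 24 labels/s: frame 71416 → 00:49:35:16.

00:49:35:16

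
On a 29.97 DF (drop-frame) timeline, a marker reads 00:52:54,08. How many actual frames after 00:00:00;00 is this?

95134

Complete 10-minute blocks: 5, each 17982 frames → 89910.
Remaining 2 whole minutes in the current block: 1800 + 1 × 1798 = 3598 frames.
Within the current minute: 54 × 30 + 8 − 2 = 1626 (labels ;00/;01 skipped at this minute). Total = 89910 + 3598 + 1626 = 95134.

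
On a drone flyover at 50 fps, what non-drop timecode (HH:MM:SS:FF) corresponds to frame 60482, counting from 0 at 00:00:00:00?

60482 ÷ 50 = 1209 full seconds, remainder 32 frames.
1209 s = 0 h 20 min 9 s.
Timecode: 00:20:09:32.

00:20:09:32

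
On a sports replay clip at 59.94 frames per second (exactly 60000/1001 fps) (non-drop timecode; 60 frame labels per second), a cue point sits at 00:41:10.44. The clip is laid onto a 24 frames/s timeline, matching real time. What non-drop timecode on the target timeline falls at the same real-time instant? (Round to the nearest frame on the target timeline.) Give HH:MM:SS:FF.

00:41:13:05

Source frame index: (0×3600 + 41×60 + 10) × 60 + 44 = 148244.
Real time: 148244 / (60000/1001) = 37098061/15000 s.
Target frame: (37098061/15000) × (24) = 37098061/625 ≈ 59356.898 → 59357.
At 24 labels/s: frame 59357 → 00:41:13:05.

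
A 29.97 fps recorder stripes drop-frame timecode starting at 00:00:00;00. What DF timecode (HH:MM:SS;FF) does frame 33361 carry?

00:18:33;05

Each 10-minute DF block holds 10 × 60 × 30 − 9 × 2 = 17982 frames. 33361 ÷ 17982 → 1 full block, remainder 15379.
Within the partial block the first minute is 1800 frames and each further minute 1798, so 8 further minute boundaries passed. Total skipped labels = 18 × 1 + 2 × 8 = 34.
Non-drop label index = 33361 + 34 = 33395; at 30 labels/s that is 00:18:33:05, i.e. DF 00:18:33;05.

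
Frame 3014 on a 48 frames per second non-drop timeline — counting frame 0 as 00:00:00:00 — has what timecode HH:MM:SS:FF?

3014 ÷ 48 = 62 full seconds, remainder 38 frames.
62 s = 0 h 1 min 2 s.
Timecode: 00:01:02:38.

00:01:02:38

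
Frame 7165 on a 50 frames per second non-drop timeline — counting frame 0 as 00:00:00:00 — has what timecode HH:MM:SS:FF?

7165 ÷ 50 = 143 full seconds, remainder 15 frames.
143 s = 0 h 2 min 23 s.
Timecode: 00:02:23:15.

00:02:23:15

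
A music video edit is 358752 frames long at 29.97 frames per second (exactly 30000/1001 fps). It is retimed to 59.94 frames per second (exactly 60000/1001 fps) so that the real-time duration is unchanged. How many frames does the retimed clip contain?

717504 frames

Target frames = source frames × (target rate / source rate) = 358752 × (60000/1001)/(30000/1001) = 358752 × 2 = 717504.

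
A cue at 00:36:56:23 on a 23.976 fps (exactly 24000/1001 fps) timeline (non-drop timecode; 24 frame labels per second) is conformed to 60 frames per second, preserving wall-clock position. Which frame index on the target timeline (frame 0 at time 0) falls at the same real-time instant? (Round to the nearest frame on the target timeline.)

frame 133151

Source frame index: (0×3600 + 36×60 + 56) × 24 + 23 = 53207.
Real time: 53207 / (24000/1001) = 53260207/24000 s.
Target frame: (53260207/24000) × (60) = 53260207/400 ≈ 133150.517 → 133151.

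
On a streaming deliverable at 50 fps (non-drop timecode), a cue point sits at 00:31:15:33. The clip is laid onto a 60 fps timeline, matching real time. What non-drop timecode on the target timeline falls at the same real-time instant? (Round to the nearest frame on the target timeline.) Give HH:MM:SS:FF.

00:31:15:40

Source frame index: (0×3600 + 31×60 + 15) × 50 + 33 = 93783.
Real time: 93783 / (50) = 93783/50 s.
Target frame: (93783/50) × (60) = 562698/5 ≈ 112539.600 → 112540.
At 60 labels/s: frame 112540 → 00:31:15:40.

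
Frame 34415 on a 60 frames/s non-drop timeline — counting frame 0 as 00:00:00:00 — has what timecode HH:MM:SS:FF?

34415 ÷ 60 = 573 full seconds, remainder 35 frames.
573 s = 0 h 9 min 33 s.
Timecode: 00:09:33:35.

00:09:33:35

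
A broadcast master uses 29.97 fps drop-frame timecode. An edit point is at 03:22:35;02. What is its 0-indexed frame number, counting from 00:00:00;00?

Complete 10-minute blocks: 20, each 17982 frames → 359640.
Remaining 2 whole minutes in the current block: 1800 + 1 × 1798 = 3598 frames.
Within the current minute: 35 × 30 + 2 − 2 = 1050 (labels ;00/;01 skipped at this minute). Total = 359640 + 3598 + 1050 = 364288.

364288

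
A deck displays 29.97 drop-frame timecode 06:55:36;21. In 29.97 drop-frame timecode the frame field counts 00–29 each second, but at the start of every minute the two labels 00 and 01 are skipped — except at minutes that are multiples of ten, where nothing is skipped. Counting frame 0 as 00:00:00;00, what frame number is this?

Complete 10-minute blocks: 41, each 17982 frames → 737262.
Remaining 5 whole minutes in the current block: 1800 + 4 × 1798 = 8992 frames.
Within the current minute: 36 × 30 + 21 − 2 = 1099 (labels ;00/;01 skipped at this minute). Total = 737262 + 8992 + 1099 = 747353.

747353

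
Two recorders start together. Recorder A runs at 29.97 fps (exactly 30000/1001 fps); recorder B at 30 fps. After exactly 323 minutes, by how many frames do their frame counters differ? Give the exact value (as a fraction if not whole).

581400/1001 frames

323 min = 19380 s.
A emits 30000/1001 × 19380 = 581400000/1001 frames; B emits 30 × 19380 = 581400.
Difference = 581400/1001 frames (≈ 580.8192); B is ahead of A.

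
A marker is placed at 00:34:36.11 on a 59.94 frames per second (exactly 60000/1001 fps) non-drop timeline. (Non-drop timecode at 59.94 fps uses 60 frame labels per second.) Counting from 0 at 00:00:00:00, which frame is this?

124571

Total seconds to the label: (0 × 3600 + 34 × 60 + 36) = 2076.
Frame index = 2076 × 60 + 11 = 124571.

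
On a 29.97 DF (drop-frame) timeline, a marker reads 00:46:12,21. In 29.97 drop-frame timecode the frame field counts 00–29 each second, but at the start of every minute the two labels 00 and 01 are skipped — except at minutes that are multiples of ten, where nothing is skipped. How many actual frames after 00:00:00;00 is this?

Complete 10-minute blocks: 4, each 17982 frames → 71928.
Remaining 6 whole minutes in the current block: 1800 + 5 × 1798 = 10790 frames.
Within the current minute: 12 × 30 + 21 − 2 = 379 (labels ;00/;01 skipped at this minute). Total = 71928 + 10790 + 379 = 83097.

83097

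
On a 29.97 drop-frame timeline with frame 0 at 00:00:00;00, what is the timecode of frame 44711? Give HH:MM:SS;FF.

00:24:51;25

Ten DF minutes hold 17982 frames, so frame 44711 lies in block 2 (frames 35964–53945) with 8747 frames into that block.
The block's first minute is 1800 frames and the rest 1798 each; 8747 frames reaches minute 4, so 2 × 18 + 4 × 2 = 44 labels have been skipped so far.
Adding those back, label number 44711 + 44 = 44755 at 30 labels/s is 1491 s + 25 f = 0 h 24 min 51 s frame 25, i.e. 00:24:51;25.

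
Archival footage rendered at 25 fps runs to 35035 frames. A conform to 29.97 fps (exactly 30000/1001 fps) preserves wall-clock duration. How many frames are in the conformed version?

Target frames = source frames × (target rate / source rate) = 35035 × (30000/1001)/(25) = 35035 × 1200/1001 = 42000.

42000 frames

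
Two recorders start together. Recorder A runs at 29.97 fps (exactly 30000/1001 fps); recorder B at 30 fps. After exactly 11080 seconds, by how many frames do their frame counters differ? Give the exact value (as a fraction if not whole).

332400/1001 frames

A emits 30000/1001 × 11080 = 332400000/1001 frames; B emits 30 × 11080 = 332400.
Difference = 332400/1001 frames (≈ 332.0679); B is ahead of A.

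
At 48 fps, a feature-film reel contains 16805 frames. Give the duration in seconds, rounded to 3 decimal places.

Running time = 16805 × 1/48 = 16805/48 s ≈ 350.104 s.

350.104 seconds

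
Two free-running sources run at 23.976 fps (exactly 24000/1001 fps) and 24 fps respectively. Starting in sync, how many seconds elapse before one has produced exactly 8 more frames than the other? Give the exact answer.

1001/3 seconds

The gap grows by |24 − 24000/1001| = 24/1001 frames per second.
Time for a 8-frame gap: 8 ÷ (24/1001) = 1001/3 s.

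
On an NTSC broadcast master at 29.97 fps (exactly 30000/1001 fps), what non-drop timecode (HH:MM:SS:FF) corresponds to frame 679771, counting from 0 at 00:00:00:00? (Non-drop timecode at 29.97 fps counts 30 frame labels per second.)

06:17:39:01

679771 ÷ 30 = 22659 full seconds, remainder 1 frame.
22659 s = 6 h 17 min 39 s.
Timecode: 06:17:39:01.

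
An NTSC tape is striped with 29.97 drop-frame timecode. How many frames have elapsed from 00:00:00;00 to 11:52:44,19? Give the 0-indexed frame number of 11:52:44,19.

As if non-drop at 30 labels/s: (11 × 3600 + 52 × 60 + 44) × 30 + 19 = 1282939.
Minute boundaries passed: 712; those not divisible by 10: 712 − 71 = 641; dropped labels = 2 × 641 = 1282.
Actual frame index = 1282939 − 1282 = 1281657.

1281657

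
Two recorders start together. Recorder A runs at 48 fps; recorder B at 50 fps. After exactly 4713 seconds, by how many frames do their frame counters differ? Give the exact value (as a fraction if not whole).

A emits 48 × 4713 = 226224 frames; B emits 50 × 4713 = 235650.
Difference = 9426 frames; B is ahead of A.

9426 frames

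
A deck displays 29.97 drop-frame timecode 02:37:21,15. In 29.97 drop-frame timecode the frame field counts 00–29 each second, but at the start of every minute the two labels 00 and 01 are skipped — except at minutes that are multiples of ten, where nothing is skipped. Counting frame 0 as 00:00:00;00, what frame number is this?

As if non-drop at 30 labels/s: (2 × 3600 + 37 × 60 + 21) × 30 + 15 = 283245.
Minute boundaries passed: 157; those not divisible by 10: 157 − 15 = 142; dropped labels = 2 × 142 = 284.
Actual frame index = 283245 − 284 = 282961.

282961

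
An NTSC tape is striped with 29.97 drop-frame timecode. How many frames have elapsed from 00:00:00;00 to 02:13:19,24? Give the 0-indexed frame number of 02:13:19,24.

As if non-drop at 30 labels/s: (2 × 3600 + 13 × 60 + 19) × 30 + 24 = 239994.
Minute boundaries passed: 133; those not divisible by 10: 133 − 13 = 120; dropped labels = 2 × 120 = 240.
Actual frame index = 239994 − 240 = 239754.

239754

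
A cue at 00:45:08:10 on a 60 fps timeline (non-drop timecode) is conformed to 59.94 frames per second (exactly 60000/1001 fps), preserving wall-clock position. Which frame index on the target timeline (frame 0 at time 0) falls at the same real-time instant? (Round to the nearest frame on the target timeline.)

frame 162328

Source frame index: (0×3600 + 45×60 + 8) × 60 + 10 = 162490.
Real time: 162490 / (60) = 16249/6 s.
Target frame: (16249/6) × (60000/1001) = 162490000/1001 ≈ 162327.672 → 162328.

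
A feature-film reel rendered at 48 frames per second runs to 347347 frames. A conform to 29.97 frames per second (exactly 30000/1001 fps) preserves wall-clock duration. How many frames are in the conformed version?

216875 frames

Target frames = source frames × (target rate / source rate) = 347347 × (30000/1001)/(48) = 347347 × 625/1001 = 216875.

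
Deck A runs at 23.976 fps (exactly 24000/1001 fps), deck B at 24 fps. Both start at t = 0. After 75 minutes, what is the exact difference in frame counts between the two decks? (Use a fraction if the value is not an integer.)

108000/1001 frames

75 min = 4500 s.
A emits 24000/1001 × 4500 = 108000000/1001 frames; B emits 24 × 4500 = 108000.
Difference = 108000/1001 frames (≈ 107.8921); B is ahead of A.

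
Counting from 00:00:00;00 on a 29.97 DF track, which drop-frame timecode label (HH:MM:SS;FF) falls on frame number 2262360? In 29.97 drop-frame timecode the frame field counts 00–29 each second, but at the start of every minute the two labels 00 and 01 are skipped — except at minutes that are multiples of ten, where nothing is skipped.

Each 10-minute DF block holds 10 × 60 × 30 − 9 × 2 = 17982 frames. 2262360 ÷ 17982 → 125 full blocks, remainder 14610.
Within the partial block the first minute is 1800 frames and each further minute 1798, so 8 further minute boundaries passed. Total skipped labels = 18 × 125 + 2 × 8 = 2266.
Non-drop label index = 2262360 + 2266 = 2264626; at 30 labels/s that is 20:58:07:16, i.e. DF 20:58:07;16.

20:58:07;16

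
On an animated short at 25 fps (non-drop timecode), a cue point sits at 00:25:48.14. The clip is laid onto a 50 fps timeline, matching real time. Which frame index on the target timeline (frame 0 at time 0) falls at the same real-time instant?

frame 77428

Source frame index: (0×3600 + 25×60 + 48) × 25 + 14 = 38714.
Real time: 38714 / (25) = 38714/25 s.
Target frame: (38714/25) × (50) = 77428.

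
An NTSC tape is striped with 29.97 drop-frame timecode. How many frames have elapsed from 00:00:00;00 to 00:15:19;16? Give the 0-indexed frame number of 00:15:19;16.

As if non-drop at 30 labels/s: (0 × 3600 + 15 × 60 + 19) × 30 + 16 = 27586.
Minute boundaries passed: 15; those not divisible by 10: 15 − 1 = 14; dropped labels = 2 × 14 = 28.
Actual frame index = 27586 − 28 = 27558.

27558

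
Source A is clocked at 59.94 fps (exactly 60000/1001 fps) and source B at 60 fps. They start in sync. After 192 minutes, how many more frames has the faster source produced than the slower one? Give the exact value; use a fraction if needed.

691200/1001 frames

192 min = 11520 s.
A emits 60000/1001 × 11520 = 691200000/1001 frames; B emits 60 × 11520 = 691200.
Difference = 691200/1001 frames (≈ 690.5095); B is ahead of A.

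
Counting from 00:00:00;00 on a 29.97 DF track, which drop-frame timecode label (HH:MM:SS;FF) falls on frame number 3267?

00:01:48;29

Ten DF minutes hold 17982 frames, so frame 3267 lies in block 0 (frames 0–17981) with 3267 frames into that block.
The block's first minute is 1800 frames and the rest 1798 each; 3267 frames reaches minute 1, so 0 × 18 + 1 × 2 = 2 labels have been skipped so far.
Adding those back, label number 3267 + 2 = 3269 at 30 labels/s is 108 s + 29 f = 0 h 1 min 48 s frame 29, i.e. 00:01:48;29.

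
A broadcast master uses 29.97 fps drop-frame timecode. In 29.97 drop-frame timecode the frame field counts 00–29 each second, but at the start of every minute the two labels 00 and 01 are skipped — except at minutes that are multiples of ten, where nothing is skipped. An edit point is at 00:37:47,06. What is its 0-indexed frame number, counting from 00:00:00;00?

67948

As if non-drop at 30 labels/s: (0 × 3600 + 37 × 60 + 47) × 30 + 6 = 68016.
Minute boundaries passed: 37; those not divisible by 10: 37 − 3 = 34; dropped labels = 2 × 34 = 68.
Actual frame index = 68016 − 68 = 67948.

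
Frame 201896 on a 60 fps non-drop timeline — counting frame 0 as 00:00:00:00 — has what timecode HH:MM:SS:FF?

00:56:04:56

201896 ÷ 60 = 3364 full seconds, remainder 56 frames.
3364 s = 0 h 56 min 4 s.
Timecode: 00:56:04:56.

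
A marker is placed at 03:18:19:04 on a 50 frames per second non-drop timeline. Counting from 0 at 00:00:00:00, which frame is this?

594954

Total seconds to the label: (3 × 3600 + 18 × 60 + 19) = 11899.
Frame index = 11899 × 50 + 4 = 594954.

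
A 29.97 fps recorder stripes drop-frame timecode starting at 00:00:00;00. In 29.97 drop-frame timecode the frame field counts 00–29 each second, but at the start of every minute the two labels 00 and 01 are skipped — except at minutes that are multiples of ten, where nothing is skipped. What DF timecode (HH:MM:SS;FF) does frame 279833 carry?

Ten DF minutes hold 17982 frames, so frame 279833 lies in block 15 (frames 269730–287711) with 10103 frames into that block.
The block's first minute is 1800 frames and the rest 1798 each; 10103 frames reaches minute 5, so 15 × 18 + 5 × 2 = 280 labels have been skipped so far.
Adding those back, label number 279833 + 280 = 280113 at 30 labels/s is 9337 s + 3 f = 2 h 35 min 37 s frame 3, i.e. 02:35:37;03.

02:35:37;03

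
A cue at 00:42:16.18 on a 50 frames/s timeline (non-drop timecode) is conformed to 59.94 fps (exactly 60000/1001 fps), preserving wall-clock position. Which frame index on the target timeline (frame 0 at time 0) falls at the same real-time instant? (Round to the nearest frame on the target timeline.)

Source frame index: (0×3600 + 42×60 + 16) × 50 + 18 = 126818.
Real time: 126818 / (50) = 63409/25 s.
Target frame: (63409/25) × (60000/1001) = 152181600/1001 ≈ 152029.570 → 152030.

frame 152030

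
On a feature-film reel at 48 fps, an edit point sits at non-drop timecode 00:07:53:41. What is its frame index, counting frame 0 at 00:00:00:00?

Total seconds to the label: (0 × 3600 + 7 × 60 + 53) = 473.
Frame index = 473 × 48 + 41 = 22745.

22745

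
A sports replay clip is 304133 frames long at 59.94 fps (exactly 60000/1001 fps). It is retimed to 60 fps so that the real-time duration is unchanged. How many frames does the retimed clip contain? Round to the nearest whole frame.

Frames at target rate = 304133 × (60) / (60000/1001) = 304437133/1000 ≈ 304437.133.
Nearest whole frame: 304437.

304437 frames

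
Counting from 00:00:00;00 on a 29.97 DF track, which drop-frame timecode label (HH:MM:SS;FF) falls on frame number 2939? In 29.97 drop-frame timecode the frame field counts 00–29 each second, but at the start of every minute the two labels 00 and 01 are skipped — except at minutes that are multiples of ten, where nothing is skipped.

Ten DF minutes hold 17982 frames, so frame 2939 lies in block 0 (frames 0–17981) with 2939 frames into that block.
The block's first minute is 1800 frames and the rest 1798 each; 2939 frames reaches minute 1, so 0 × 18 + 1 × 2 = 2 labels have been skipped so far.
Adding those back, label number 2939 + 2 = 2941 at 30 labels/s is 98 s + 1 f = 0 h 1 min 38 s frame 1, i.e. 00:01:38;01.

00:01:38;01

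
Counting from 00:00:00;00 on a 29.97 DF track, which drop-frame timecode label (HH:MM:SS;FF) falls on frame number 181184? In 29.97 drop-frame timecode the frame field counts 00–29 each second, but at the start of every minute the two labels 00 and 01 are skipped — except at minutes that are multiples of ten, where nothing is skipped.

Each 10-minute DF block holds 10 × 60 × 30 − 9 × 2 = 17982 frames. 181184 ÷ 17982 → 10 full blocks, remainder 1364.
Within the partial block the first minute is 1800 frames and each further minute 1798, so 0 further minute boundaries passed. Total skipped labels = 18 × 10 + 2 × 0 = 180.
Non-drop label index = 181184 + 180 = 181364; at 30 labels/s that is 01:40:45:14, i.e. DF 01:40:45;14.

01:40:45;14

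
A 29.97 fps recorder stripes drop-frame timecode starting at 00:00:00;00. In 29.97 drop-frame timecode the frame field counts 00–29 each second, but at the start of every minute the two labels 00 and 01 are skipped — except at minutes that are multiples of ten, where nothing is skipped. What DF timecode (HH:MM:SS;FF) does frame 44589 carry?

00:24:47;23

Ten DF minutes hold 17982 frames, so frame 44589 lies in block 2 (frames 35964–53945) with 8625 frames into that block.
The block's first minute is 1800 frames and the rest 1798 each; 8625 frames reaches minute 4, so 2 × 18 + 4 × 2 = 44 labels have been skipped so far.
Adding those back, label number 44589 + 44 = 44633 at 30 labels/s is 1487 s + 23 f = 0 h 24 min 47 s frame 23, i.e. 00:24:47;23.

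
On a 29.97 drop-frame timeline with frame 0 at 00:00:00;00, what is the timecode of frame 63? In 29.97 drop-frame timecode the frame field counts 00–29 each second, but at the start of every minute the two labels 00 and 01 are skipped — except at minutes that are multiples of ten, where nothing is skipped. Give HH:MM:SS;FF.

Ten DF minutes hold 17982 frames, so frame 63 lies in block 0 (frames 0–17981) with 63 frames into that block.
The block's first minute is 1800 frames and the rest 1798 each; 63 frames reaches minute 0, so 0 × 18 + 0 × 2 = 0 labels have been skipped so far.
Adding those back, label number 63 + 0 = 63 at 30 labels/s is 2 s + 3 f = 0 h 0 min 2 s frame 3, i.e. 00:00:02;03.

00:00:02;03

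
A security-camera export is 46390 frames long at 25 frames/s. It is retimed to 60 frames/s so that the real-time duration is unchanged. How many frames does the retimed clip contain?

111336 frames

Target frames = source frames × (target rate / source rate) = 46390 × (60)/(25) = 46390 × 12/5 = 111336.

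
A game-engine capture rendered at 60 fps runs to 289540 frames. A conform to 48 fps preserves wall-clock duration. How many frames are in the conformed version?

Target frames = source frames × (target rate / source rate) = 289540 × (48)/(60) = 289540 × 4/5 = 231632.

231632 frames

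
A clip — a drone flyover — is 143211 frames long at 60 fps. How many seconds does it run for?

Running time = 143211 / (60) = 2386.85 s.

2386.85 seconds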